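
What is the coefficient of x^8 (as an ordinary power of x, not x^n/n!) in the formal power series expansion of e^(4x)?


The exponential series is e^y = sum_{k>=0} y^k / k!. Substituting y = 4x gives
e^(4x) = sum_{k>=0} 4^k x^k / k!.
So the coefficient of x^n is a^n/n! with a = 4, n = 8:
4^8 / 8! = 65536/40320 = 512/315

512/315


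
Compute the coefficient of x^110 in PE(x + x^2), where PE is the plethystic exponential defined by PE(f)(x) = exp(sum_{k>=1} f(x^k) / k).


With f(x) = x + x^2, the exponent is sum_{k>=1} (x^k + x^(2k)) / k = -ln(1 - x) - ln(1 - x^2). Exponentiating:
PE(x + x^2) = 1 / ((1 - x)(1 - x^2)).
This is the generating function for partitions of n into parts of size 1 or 2. The number of 2's can be any j in 0..55, and the rest are 1's, so
[x^110] = floor(110/2) + 1 = 56.

56


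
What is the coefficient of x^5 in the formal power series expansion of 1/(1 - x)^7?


The expansion 1/(1 - x)^r = sum_{k>=0} C(k + r - 1, r - 1) x^k follows from the multiset / negative-binomial theorem (or from repeated differentiation of the geometric series).
For r = 7 and k = 5:
C(11, 6) = 39916800 / (720 * 120) = 462.

462


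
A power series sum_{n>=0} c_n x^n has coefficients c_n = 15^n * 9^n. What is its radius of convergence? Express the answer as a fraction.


By the root test (Cauchy-Hadamard), the radius is R = 1 / limsup_n |c_n|^(1/n).
Here |c_n|^(1/n) = (15^n * 9^n)^(1/n) = 15 * 9 = 135 for all n.
So R = 1/135 = 1/135.

1/135


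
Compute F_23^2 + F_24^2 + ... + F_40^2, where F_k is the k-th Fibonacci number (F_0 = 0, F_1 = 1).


There is a standard identity sum_{k=0}^{N} F_k^2 = F_N * F_{N+1} (proved inductively from the telescoping relation F_k^2 = F_k F_{k+1} - F_{k-1} F_k). Then
sum_{k=23}^{40} F_k^2 = F_40 F_41 - F_22 F_23.
Computing: F_40 = 102334155, F_41 = 165580141, F_22 = 17711, F_23 = 28657.
Sum = 102334155 * 165580141 - 17711 * 28657 = 16944503306471728.

16944503306471728


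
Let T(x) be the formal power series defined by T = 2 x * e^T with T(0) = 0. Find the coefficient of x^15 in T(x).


Apply the Lagrange inversion formula: if T = 2 x * phi(T) with phi(t) = e^t, then
[x^n] T = 2^n * (1/n) [t^(n-1)] phi(t)^n = 2^n * (1/n) [t^(n-1)] e^(n t) = 2^n * (1/n) * n^(n-1) / (n-1)! = 2^n * n^(n-1) / n!.
When c = 1 this is the Cayley count of rooted labeled trees on n vertices, divided by n!.
For n = 15: 2^15 * 15^14 / 15! = 32768 * 29192926025390625/1307674368000 = 5125781250000/7007.

5125781250000/7007


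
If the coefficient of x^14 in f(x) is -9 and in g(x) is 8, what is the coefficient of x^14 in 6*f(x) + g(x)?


Scalar multiplication scales coefficients: 6 * -9 = -54.
Then add the g coefficient: -54 + 8
= -46

-46


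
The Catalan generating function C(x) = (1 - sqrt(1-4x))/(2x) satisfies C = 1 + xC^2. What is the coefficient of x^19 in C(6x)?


Substituting x -> 6x scales the n-th coefficient by 6^n, so [x^19] C(6x) = 6^19 * C_19.
C_19 = C(2*19, 19)/(20) = 35345263800/20 = 1767263190.
So 6^19 * 1767263190 = 609359740010496 * 1767263190 = 1076899037988519794442240.

1076899037988519794442240


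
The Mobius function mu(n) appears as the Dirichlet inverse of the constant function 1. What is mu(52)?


52 has a squared prime factor, so mu(52) = 0.
Factorization reveals a repeated prime.

0


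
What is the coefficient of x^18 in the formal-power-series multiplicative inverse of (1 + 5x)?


The inverse is 1/(1 + 5x). Apply the geometric identity 1/(1 - y) = sum_{k>=0} y^k with y = -5x:
1/(1 + 5x) = sum_{k>=0} (-5)^k x^k.
So the coefficient of x^18 is (-5)^18 = 3814697265625.

3814697265625


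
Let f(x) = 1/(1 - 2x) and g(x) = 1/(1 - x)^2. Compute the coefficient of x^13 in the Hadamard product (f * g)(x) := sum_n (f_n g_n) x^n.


f has coefficients f_k = 2^k. For g = 1/(1 - x)^2 the coefficient is g_k = C(k + 1, 1) = k + 1. The Hadamard coefficient is (f * g)_k = 2^k * (k + 1).
For k = 13: 2^13 * 14 = 8192 * 14 = 114688.

114688


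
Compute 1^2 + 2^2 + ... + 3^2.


This power sum has a closed form given by Faulhaber's formula
sum_{k=1}^{m} k^p = (1 / (p + 1)) * sum_{j=0}^{p} C(p + 1, j) B_j m^(p + 1 - j),
but for small m direct computation is fastest:
1 + 4 + 9 = 14.

14


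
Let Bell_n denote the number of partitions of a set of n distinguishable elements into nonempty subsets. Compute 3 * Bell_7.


Bell_7 can be computed from the Bell triangle or from Dobinski's identity Bell_n = (1/e) * sum_{k>=0} k^n / k!.
Computing Bell_7 = 877.
Then 3 * 877 = 2631.

2631


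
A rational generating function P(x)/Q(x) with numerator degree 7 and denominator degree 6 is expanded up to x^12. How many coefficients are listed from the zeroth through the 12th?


Expanding up to x^12 gives the coefficients for x^0, x^1, ..., x^12.
That is 12 + 1 = 13 coefficients in total.

13


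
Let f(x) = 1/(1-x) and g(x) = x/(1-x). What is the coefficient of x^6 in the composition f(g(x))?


First simplify the composition: f(g(x)) = 1/(1 - x/(1-x)) = (1-x)/((1-x) - x) = (1-x)/(1-2x).
Now extract the coefficient. Write (1-x)/(1-2x) = 1/(1-2x) - x/(1-2x).
The coefficient of x^n in 1/(1-2x) is 2^n, and in x/(1-2x) is 2^(n-1) (for n >= 1).
So the coefficient of x^6 is 2^6 - 2^5 = 64 - 32 = 32.

32


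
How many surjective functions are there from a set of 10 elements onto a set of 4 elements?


By inclusion-exclusion on which target elements are missed, the number of surjections from an n-set onto a k-set is
surj(n, k) = sum_{j=0}^{k} (-1)^j C(k, j) (k - j)^n.
Equivalently surj(n, k) = k! * S(n, k), where S(n, k) is the Stirling number of the second kind.
For n = 10, k = 4:
S(10, 4) = 34105, so
surj = 4! * 34105 = 24 * 34105 = 818520.

818520


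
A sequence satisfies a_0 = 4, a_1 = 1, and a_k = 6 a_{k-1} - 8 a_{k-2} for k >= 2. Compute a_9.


The characteristic equation is t^2 - 6 t + 8 = 0, with roots r_1 = 4 and r_2 = 2 (so c_1 = r_1 + r_2, c_2 = -r_1 r_2 as required).
One can use the closed form a_n = A r_1^n + B r_2^n, but direct iteration is more reliable:
a_0 = 4, a_1 = 1, a_2 = -26, a_3 = -164, a_4 = -776, a_5 = -3344, a_6 = -13856, a_7 = -56384, a_8 = -227456, a_9 = -913664.
So a_9 = -913664.

-913664


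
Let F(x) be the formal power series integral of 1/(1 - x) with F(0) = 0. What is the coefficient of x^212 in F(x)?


1/(1 - x) = sum_{k>=0} x^k. Integrating termwise and using F(0) = 0 gives
F(x) = sum_{k>=0} x^(k+1) / (k+1) = sum_{m>=1} x^m / m = -ln(1 - x).
So the coefficient of x^212 is 1/212 = 1/212.

1/212


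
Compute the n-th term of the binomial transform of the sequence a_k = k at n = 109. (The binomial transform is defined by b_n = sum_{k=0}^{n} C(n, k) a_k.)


With a_k = k, b_n = sum_{k=0}^{n} C(n, k) k. Using k * C(n, k) = n * C(n-1, k-1) gives b_n = n * sum_{k>=1} C(n-1, k-1) = n * 2^(n-1).
For n = 109: 109 * 2^108 = 109 * 324518553658426726783156020576256 = 35372522348768513219364006242811904.

35372522348768513219364006242811904


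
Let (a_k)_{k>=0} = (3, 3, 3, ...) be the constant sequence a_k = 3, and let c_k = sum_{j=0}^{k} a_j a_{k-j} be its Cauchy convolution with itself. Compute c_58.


Since a_j = 3 for all j >= 0, the convolution sum becomes
c_k = sum_{j=0}^{k} 3 * 3 = 9 * (k + 1).
Equivalently, the generating function of (a_k) is 3/(1 - x) and its square is 9/(1 - x)^2 = sum_{k>=0} 9(k + 1) x^k.
For k = 58: 9 * 59 = 531.

531


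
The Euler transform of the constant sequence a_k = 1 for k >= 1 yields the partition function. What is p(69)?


The Euler transform converts the sequence a_k = 1 into the number of integer partitions.
Using the recurrence or dynamic programming:
p(69) = 3554345

3554345


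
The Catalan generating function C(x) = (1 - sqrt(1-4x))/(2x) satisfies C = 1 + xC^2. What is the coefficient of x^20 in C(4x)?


Substituting x -> 4x scales the n-th coefficient by 4^n, so [x^20] C(4x) = 4^20 * C_20.
C_20 = C(2*20, 20)/(21) = 137846528820/21 = 6564120420.
So 4^20 * 6564120420 = 1099511627776 * 6564120420 = 7217326727911880785920.

7217326727911880785920


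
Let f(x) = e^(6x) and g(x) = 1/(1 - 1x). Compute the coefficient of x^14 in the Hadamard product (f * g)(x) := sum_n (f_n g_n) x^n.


Expanding: f_k = 6^k/k! (from e^(6x)) and g_k = 1^k (from 1/(1 - 1x)). So the Hadamard coefficient (f * g)_k = 6^k 1^k / k! = (6)^k / k!.
For k = 14: 6^14/14! = 78364164096/87178291200 = 157464/175175.

157464/175175


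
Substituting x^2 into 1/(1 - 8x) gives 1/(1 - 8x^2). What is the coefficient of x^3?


Since 1/(1 - 8x^2) only has even powers of x,
the coefficient of x^3 (odd) is 0.

0


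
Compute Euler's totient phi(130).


phi(n) counts integers in [1, n] coprime to n. Using the multiplicative formula phi(n) = n * prod_{p | n} (1 - 1/p):
130 = 2 * 5 * 13, so
phi(130) = 130 * (1 - 1/2) * (1 - 1/5) * (1 - 1/13) = 48.

48


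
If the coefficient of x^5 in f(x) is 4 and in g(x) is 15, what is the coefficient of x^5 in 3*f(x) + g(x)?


Scalar multiplication scales coefficients: 3 * 4 = 12.
Then add the g coefficient: 12 + 15
= 27

27


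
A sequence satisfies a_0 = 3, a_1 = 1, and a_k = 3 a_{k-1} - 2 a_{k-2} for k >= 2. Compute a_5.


The characteristic equation is t^2 - 3 t + 2 = 0, with roots r_1 = 2 and r_2 = 1 (so c_1 = r_1 + r_2, c_2 = -r_1 r_2 as required).
One can use the closed form a_n = A r_1^n + B r_2^n, but direct iteration is more reliable:
a_0 = 3, a_1 = 1, a_2 = -3, a_3 = -11, a_4 = -27, a_5 = -59.
So a_5 = -59.

-59


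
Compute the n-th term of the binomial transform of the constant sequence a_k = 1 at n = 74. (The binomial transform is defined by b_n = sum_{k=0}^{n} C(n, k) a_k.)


With a_k = 1 for all k, b_n = sum_{k=0}^{n} C(n, k) = 2^n by the binomial theorem.
For n = 74: 2^74 = 18889465931478580854784.

18889465931478580854784


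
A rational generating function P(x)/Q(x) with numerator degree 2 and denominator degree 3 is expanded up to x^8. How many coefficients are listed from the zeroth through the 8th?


Expanding up to x^8 gives the coefficients for x^0, x^1, ..., x^8.
That is 8 + 1 = 9 coefficients in total.

9


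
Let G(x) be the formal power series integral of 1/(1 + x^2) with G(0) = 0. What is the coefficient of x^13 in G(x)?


1/(1 + x^2) = sum_{j>=0} (-1)^j x^(2j). Integrating termwise with G(0) = 0:
G(x) = sum_{j>=0} (-1)^j x^(2j+1) / (2j+1) = arctan(x).
Only odd powers are nonzero. For x^13 write 13 = 2*6 + 1, giving
(-1)^6 / 13 = 1/13 = 1/13.

1/13


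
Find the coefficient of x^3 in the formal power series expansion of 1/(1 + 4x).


Write 1/(1 + c x) = 1/(1 - (-c) x) and apply the geometric-series identity
1/(1 - y) = sum_{k>=0} y^k to get 1/(1 + c x) = sum_{k>=0} (-c)^k x^k.
So the coefficient of x^k is (-c)^k = (-1)^k * c^k.
Here c = 4 and k = 3:
(-4)^3 = -1 * 64 = -64

-64


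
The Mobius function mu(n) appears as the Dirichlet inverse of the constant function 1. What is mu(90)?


90 has a squared prime factor, so mu(90) = 0.
Factorization reveals a repeated prime.

0


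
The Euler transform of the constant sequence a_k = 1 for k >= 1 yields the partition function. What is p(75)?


The Euler transform converts the sequence a_k = 1 into the number of integer partitions.
Using the recurrence or dynamic programming:
p(75) = 8118264

8118264


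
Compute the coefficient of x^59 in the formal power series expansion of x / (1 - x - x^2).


Let f(x) = sum_{k>=0} a_k x^k. Multiplying f(x) * (1 - x - x^2) = x and matching coefficients gives a_0 = 0, a_1 = 1, and a_k = a_{k-1} + a_{k-2} for k >= 2. These are the Fibonacci numbers F_k.
Iterating from F_0 = 0, F_1 = 1:
F_0=0, F_1=1, F_2=1, F_3=2, F_4=3, F_5=5, F_6=8, F_7=13, F_8=21, F_9=34, ...
F_59 = 956722026041.

956722026041


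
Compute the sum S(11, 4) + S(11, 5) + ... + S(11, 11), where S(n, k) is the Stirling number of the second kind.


By definition, S(n, k) counts partitions of an n-set into exactly k nonempty blocks.
Computing row n = 11 for k = 4..11:
S(11, k): 145750, 246730, 179487, 63987, 11880, 1155, 55, 1
Sum = 649045.

649045


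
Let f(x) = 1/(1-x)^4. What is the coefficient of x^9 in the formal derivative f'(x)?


Differentiate: d/dx [ 1/(1-x)^r ] = r / (1-x)^(r+1).
Here r = 4, so f'(x) = 4 / (1-x)^5.
The expansion of 1/(1-x)^(r+1) has coefficient of x^n equal to C(n+r, r).
So the coefficient of x^9 in f'(x) is
4 * C(13, 4) = 4 * 715 = 2860

2860


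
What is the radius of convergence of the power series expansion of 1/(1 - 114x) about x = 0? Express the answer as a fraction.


Expanding 1/(1 - 114x) = sum_{k>=0} 114^k x^k, the series converges when |114x| < 1, i.e., |x| < 1/114.
So the radius of convergence is 1/114 = 1/114.

1/114


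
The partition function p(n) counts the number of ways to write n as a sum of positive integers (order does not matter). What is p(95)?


Using the generating function prod_{k>=1} 1/(1-x^k), we compute p(95).
By dynamic programming over parts 1 through 95:
p(95) = 104651419

104651419


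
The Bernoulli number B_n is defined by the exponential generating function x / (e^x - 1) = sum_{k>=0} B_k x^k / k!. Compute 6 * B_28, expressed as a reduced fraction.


Bernoulli numbers can also be computed recursively via B_0 = 1 and sum_{j=0}^{m} C(m+1, j) B_j = 0 for m >= 1. Odd-index Bernoulli numbers vanish for k >= 3.
Computing B_28 = -23749461029/870, so 6 * B_28 = 6 * -23749461029/870 = -23749461029/145.

-23749461029/145


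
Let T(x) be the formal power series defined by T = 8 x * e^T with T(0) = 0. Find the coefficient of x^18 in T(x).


Apply the Lagrange inversion formula: if T = 8 x * phi(T) with phi(t) = e^t, then
[x^n] T = 8^n * (1/n) [t^(n-1)] phi(t)^n = 8^n * (1/n) [t^(n-1)] e^(n t) = 8^n * (1/n) * n^(n-1) / (n-1)! = 8^n * n^(n-1) / n!.
When c = 1 this is the Cayley count of rooted labeled trees on n vertices, divided by n!.
For n = 18: 8^18 * 18^17 / 18! = 18014398509481984 * 2185911559738696531968/6402373705728000 = 91580367978306252441724649472/14889875.

91580367978306252441724649472/14889875


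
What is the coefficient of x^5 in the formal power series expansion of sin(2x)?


The Maclaurin series is sin(t) = sum_{k>=0} (-1)^k t^(2k+1) / (2k+1)!, so substituting t = 2x, only odd powers of x are nonzero, with coefficient of x^(2k+1) equal to (-1)^k 2^(2k+1) / (2k+1)!.
Write 5 = 2*2 + 1, giving the coefficient (-1)^2 * 2^5 / 5! = 32/120 = 4/15.

4/15


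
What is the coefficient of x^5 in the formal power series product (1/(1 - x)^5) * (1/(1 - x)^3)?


Combine the factors: (1/(1 - x)^5) * (1/(1 - x)^3) = 1/(1 - x)^8.
Then use 1/(1 - x)^r = sum_{k>=0} C(k + r - 1, r - 1) x^k with r = 8 and k = 5:
C(12, 7) = 792.

792


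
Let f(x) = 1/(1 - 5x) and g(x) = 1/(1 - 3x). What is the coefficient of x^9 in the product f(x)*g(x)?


The coefficient of x^n in f*g is the Cauchy product: sum_{k=0}^{n} a^k * b^(n-k).
With a=5, b=3, n=9:
sum_{k=0}^{9} 5^k * 3^(9-k)
= 4853288

4853288


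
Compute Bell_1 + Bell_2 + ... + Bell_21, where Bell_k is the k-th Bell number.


Recall Bell_k counts set partitions of a k-set (with Bell_0 = 1 by convention).
Bell_1 through Bell_21: 1, 2, 5, 15, 52, 203, 877, 4140, 21147, 115975, 678570, 4213597, 27644437, 190899322, 1382958545, 10480142147, 82864869804, 682076806159, 5832742205057, 51724158235372, 474869816156751
Sum = 1 + 2 + 5 + 15 + 52 + 203 + 877 + 4140 + 21147 + 115975 + 678570 + 4213597 + 27644437 + 190899322 + 1382958545 + 10480142147 + 82864869804 + 682076806159 + 5832742205057 + 51724158235372 + 474869816156751 = 533203744952178.

533203744952178


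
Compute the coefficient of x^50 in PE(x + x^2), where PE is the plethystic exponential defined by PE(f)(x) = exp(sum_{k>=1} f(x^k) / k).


With f(x) = x + x^2, the exponent is sum_{k>=1} (x^k + x^(2k)) / k = -ln(1 - x) - ln(1 - x^2). Exponentiating:
PE(x + x^2) = 1 / ((1 - x)(1 - x^2)).
This is the generating function for partitions of n into parts of size 1 or 2. The number of 2's can be any j in 0..25, and the rest are 1's, so
[x^50] = floor(50/2) + 1 = 26.

26


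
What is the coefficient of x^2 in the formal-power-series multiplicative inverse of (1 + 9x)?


The inverse is 1/(1 + 9x). Apply the geometric identity 1/(1 - y) = sum_{k>=0} y^k with y = -9x:
1/(1 + 9x) = sum_{k>=0} (-9)^k x^k.
So the coefficient of x^2 is (-9)^2 = 81.

81


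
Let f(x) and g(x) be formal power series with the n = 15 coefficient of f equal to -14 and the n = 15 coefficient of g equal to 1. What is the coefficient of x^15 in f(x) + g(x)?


Addition of formal power series is termwise.
The coefficient of x^15 in f + g = -14 + 1
= -13

-13


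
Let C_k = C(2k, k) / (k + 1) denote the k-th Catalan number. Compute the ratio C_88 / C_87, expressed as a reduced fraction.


Using C_k = (2k)! / (k! (k+1)!), the ratio C_{k+1}/C_k simplifies to
C_{k+1}/C_k = [(2k+2)! / ((k+1)! (k+2)!)] * [k! (k+1)! / (2k)!]
 = (2k+2)(2k+1) / ((k+1)(k+2)) = 2(2k+1) / (k+2).
For k = 87: 2(2*87 + 1) / (87 + 2) = 350/89 = 350/89.

350/89


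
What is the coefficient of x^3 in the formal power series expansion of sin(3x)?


The Maclaurin series is sin(t) = sum_{k>=0} (-1)^k t^(2k+1) / (2k+1)!, so substituting t = 3x, only odd powers of x are nonzero, with coefficient of x^(2k+1) equal to (-1)^k 3^(2k+1) / (2k+1)!.
Write 3 = 2*1 + 1, giving the coefficient (-1)^1 * 3^3 / 3! = -27/6 = -9/2.

-9/2


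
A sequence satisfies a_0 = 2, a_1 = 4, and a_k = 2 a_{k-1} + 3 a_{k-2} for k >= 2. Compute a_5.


The characteristic equation is t^2 - 2 t - 3 = 0, with roots r_1 = 3 and r_2 = -1 (so c_1 = r_1 + r_2, c_2 = -r_1 r_2 as required).
One can use the closed form a_n = A r_1^n + B r_2^n, but direct iteration is more reliable:
a_0 = 2, a_1 = 4, a_2 = 14, a_3 = 40, a_4 = 122, a_5 = 364.
So a_5 = 364.

364


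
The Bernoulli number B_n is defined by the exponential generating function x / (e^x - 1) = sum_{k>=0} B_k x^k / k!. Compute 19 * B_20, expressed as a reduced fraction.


Bernoulli numbers can also be computed recursively via B_0 = 1 and sum_{j=0}^{m} C(m+1, j) B_j = 0 for m >= 1. Odd-index Bernoulli numbers vanish for k >= 3.
Computing B_20 = -174611/330, so 19 * B_20 = 19 * -174611/330 = -3317609/330.

-3317609/330


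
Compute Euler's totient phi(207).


phi(n) counts integers in [1, n] coprime to n. Using the multiplicative formula phi(n) = n * prod_{p | n} (1 - 1/p):
207 = 3^2 * 23, so
phi(207) = 207 * (1 - 1/3) * (1 - 1/23) = 132.

132


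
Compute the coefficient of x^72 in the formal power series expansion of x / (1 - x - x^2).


Let f(x) = sum_{k>=0} a_k x^k. Multiplying f(x) * (1 - x - x^2) = x and matching coefficients gives a_0 = 0, a_1 = 1, and a_k = a_{k-1} + a_{k-2} for k >= 2. These are the Fibonacci numbers F_k.
Iterating from F_0 = 0, F_1 = 1:
F_0=0, F_1=1, F_2=1, F_3=2, F_4=3, F_5=5, F_6=8, F_7=13, F_8=21, F_9=34, ...
F_72 = 498454011879264.

498454011879264


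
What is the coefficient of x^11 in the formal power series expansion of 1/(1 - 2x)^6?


The general identity 1/(1 - c x)^r = sum_{k>=0} c^k C(k + r - 1, r - 1) x^k follows by substituting y = c x into 1/(1 - y)^r = sum_{k>=0} C(k + r - 1, r - 1) y^k.
For c = 2, r = 6, k = 11:
2^11 * C(16, 5) = 2048 * 4368 = 8945664.

8945664


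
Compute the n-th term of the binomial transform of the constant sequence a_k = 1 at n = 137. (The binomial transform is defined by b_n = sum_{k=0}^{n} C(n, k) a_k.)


With a_k = 1 for all k, b_n = sum_{k=0}^{n} C(n, k) = 2^n by the binomial theorem.
For n = 137: 2^137 = 174224571863520493293247799005065324265472.

174224571863520493293247799005065324265472


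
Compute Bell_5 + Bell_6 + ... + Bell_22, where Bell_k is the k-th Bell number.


Recall Bell_k counts set partitions of a k-set (with Bell_0 = 1 by convention).
Bell_5 through Bell_22: 52, 203, 877, 4140, 21147, 115975, 678570, 4213597, 27644437, 190899322, 1382958545, 10480142147, 82864869804, 682076806159, 5832742205057, 51724158235372, 474869816156751, 4506715738447323
Sum = 52 + 203 + 877 + 4140 + 21147 + 115975 + 678570 + 4213597 + 27644437 + 190899322 + 1382958545 + 10480142147 + 82864869804 + 682076806159 + 5832742205057 + 51724158235372 + 474869816156751 + 4506715738447323 = 5039919483399478.

5039919483399478


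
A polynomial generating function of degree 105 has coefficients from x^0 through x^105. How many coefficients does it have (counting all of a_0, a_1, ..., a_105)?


A polynomial of degree 105 takes the form a_0 + a_1 x + ... + a_105 x^105.
The number of coefficients is 105 + 1 = 106.

106


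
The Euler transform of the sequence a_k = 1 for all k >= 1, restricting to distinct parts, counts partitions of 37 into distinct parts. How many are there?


Partitions of 37 into distinct parts can be computed via generating function.
Product (1+x)(1+x^2)(1+x^3)...
The coefficient of x^37 = 760

760


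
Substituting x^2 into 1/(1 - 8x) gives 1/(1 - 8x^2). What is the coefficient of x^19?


Since 1/(1 - 8x^2) only has even powers of x,
the coefficient of x^19 (odd) is 0.

0


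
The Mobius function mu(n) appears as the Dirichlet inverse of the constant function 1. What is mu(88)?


88 has a squared prime factor, so mu(88) = 0.
Factorization reveals a repeated prime.

0


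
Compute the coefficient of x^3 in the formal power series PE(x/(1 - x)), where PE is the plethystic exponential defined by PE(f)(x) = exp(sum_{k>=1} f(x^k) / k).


For f(x) = x/(1 - x) we have
sum_{k>=1} f(x^k) / k = sum_{k>=1} (1/k) * x^k / (1 - x^k) = sum_{k, m >= 1} x^(k m) / k,
which after exponentiating simplifies to
PE(x/(1 - x)) = prod_{k>=1} 1 / (1 - x^k).
This is the generating function for the partition function p(n), so the coefficient of x^3 is p(3).
Computing p(3) by dynamic programming over parts 1, 2, ..., 3: p(3) = 3.

3


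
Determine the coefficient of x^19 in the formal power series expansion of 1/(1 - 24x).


The geometric series identity gives 1/(1 - c x) = sum_{k>=0} c^k x^k, so the coefficient of x^k is c^k.
Here c = 24 and k = 19.
Computing: 24^19 = 167499529910025153071284224

167499529910025153071284224


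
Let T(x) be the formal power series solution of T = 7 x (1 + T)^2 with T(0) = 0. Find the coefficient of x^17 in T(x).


Apply the Lagrange inversion formula: if T = 7 x * phi(T) with phi(t) = (1 + t)^2, then [x^n] T = 7^n * (1/n) [t^(n-1)] phi(t)^n = 7^n * (1/n) [t^(n-1)] (1 + t)^(2n) = 7^n * (1/n) C(2n, n-1).
Using the identity C(2n, n-1) = C(2n, n) * n / (n+1), the unscaled factor equals C(2n, n) / (n+1) = C_n, the n-th Catalan number.
For n = 17: C_17 = C(34, 17) / 18 = 2333606220/18 = 129644790.
With the 7^17 = 232630513987207 factor, the coefficient is 232630513987207 * 129644790 = 30159334133463514201530.

30159334133463514201530


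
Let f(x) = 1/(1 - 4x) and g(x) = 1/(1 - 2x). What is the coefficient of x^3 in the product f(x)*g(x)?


The coefficient of x^n in f*g is the Cauchy product: sum_{k=0}^{n} a^k * b^(n-k).
With a=4, b=2, n=3:
sum_{k=0}^{3} 4^k * 2^(3-k)
= 120

120


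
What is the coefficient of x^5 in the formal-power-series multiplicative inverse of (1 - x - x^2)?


Let the inverse be f(x) = sum_{k>=0} a_k x^k. From f(x) * (1 - x - x^2) = 1 and matching coefficients:
 x^0: a_0 = 1.
 x^1: a_1 - a_0 = 0, so a_1 = 1.
 x^k (k >= 2): a_k - a_{k-1} - a_{k-2} = 0, i.e. a_k = a_{k-1} + a_{k-2}.
This is the Fibonacci-type recurrence shifted so that a_0 = a_1 = 1.
Iterating: a_0=1, a_1=1, a_2=2, a_3=3, a_4=5, a_5=8
a_5 = 8.

8


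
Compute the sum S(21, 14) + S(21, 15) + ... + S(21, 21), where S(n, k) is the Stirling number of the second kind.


By definition, S(n, k) counts partitions of an n-set into exactly k nonempty blocks.
Computing row n = 21 for k = 14..21:
S(21, k): 149304004500, 13087462580, 809944464, 34952799, 1023435, 19285, 210, 1
Sum = 163237407274.

163237407274


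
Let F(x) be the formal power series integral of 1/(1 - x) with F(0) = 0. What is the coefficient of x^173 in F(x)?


1/(1 - x) = sum_{k>=0} x^k. Integrating termwise and using F(0) = 0 gives
F(x) = sum_{k>=0} x^(k+1) / (k+1) = sum_{m>=1} x^m / m = -ln(1 - x).
So the coefficient of x^173 is 1/173 = 1/173.

1/173


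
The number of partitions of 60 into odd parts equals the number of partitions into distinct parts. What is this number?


Computing partitions of 60 into odd parts (1, 3, 5, ...):
Using the generating function prod_{k>=0} 1/(1-x^(2k+1)),
the count is 10880

10880


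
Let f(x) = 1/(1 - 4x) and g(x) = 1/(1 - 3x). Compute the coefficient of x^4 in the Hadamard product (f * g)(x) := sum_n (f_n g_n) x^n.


f has coefficients f_k = 4^k and g has coefficients g_k = 3^k, so the Hadamard product has coefficient (f*g)_k = 4^k * 3^k = 12^k.
For k = 4: 12^4 = 20736.

20736


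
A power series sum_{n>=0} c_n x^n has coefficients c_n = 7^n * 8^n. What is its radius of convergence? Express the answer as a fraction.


By the root test (Cauchy-Hadamard), the radius is R = 1 / limsup_n |c_n|^(1/n).
Here |c_n|^(1/n) = (7^n * 8^n)^(1/n) = 7 * 8 = 56 for all n.
So R = 1/56 = 1/56.

1/56


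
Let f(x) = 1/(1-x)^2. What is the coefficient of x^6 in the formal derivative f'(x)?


Differentiate: d/dx [ 1/(1-x)^r ] = r / (1-x)^(r+1).
Here r = 2, so f'(x) = 2 / (1-x)^3.
The expansion of 1/(1-x)^(r+1) has coefficient of x^n equal to C(n+r, r).
So the coefficient of x^6 in f'(x) is
2 * C(8, 2) = 2 * 28 = 56

56


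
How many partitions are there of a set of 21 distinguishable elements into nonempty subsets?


Bell_21 can be computed from the Bell triangle or from Dobinski's identity Bell_n = (1/e) * sum_{k>=0} k^n / k!.
Computing Bell_21 = 474869816156751.

474869816156751


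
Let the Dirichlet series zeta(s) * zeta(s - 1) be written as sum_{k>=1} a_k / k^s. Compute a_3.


Convolution gives a_k = sum_{d | k} d * 1 = sum_{d | k} d = sigma(k), the sum of positive divisors of k.
For k = 3, the divisors are 1, 3, so
sigma(3) = 1 + 3 = 4.

4


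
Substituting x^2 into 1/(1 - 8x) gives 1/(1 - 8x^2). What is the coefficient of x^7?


Since 1/(1 - 8x^2) only has even powers of x,
the coefficient of x^7 (odd) is 0.

0


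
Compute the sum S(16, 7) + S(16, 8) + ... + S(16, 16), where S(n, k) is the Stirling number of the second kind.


By definition, S(n, k) counts partitions of an n-set into exactly k nonempty blocks.
Computing row n = 16 for k = 7..16:
S(16, k): 3281882604, 2141764053, 820784250, 193754990, 28936908, 2757118, 165620, 6020, 120, 1
Sum = 6470051684.

6470051684


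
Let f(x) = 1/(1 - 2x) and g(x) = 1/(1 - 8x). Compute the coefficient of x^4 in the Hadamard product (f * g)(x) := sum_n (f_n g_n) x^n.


f has coefficients f_k = 2^k and g has coefficients g_k = 8^k, so the Hadamard product has coefficient (f*g)_k = 2^k * 8^k = 16^k.
For k = 4: 16^4 = 65536.

65536


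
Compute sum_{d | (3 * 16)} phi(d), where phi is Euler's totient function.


First, 3 * 16 = 48. One classical identity is sum_{d | n} phi(d) = n (each k in [1, n] has a unique gcd with n, and among the k's with gcd(k, n) = n/d there are phi(d) of them). So the sum equals 48. We also verify directly:
Divisors of 48: 1, 2, 3, 4, 6, 8, 12, 16, 24, 48.
phi values: 1, 1, 2, 2, 2, 4, 4, 8, 8, 16.
Sum = 48.

48


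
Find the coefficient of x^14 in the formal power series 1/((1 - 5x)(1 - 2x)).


By partial fractions or Cauchy convolution:
The coefficient equals sum_{k=0}^{14} 5^k * 2^(14-k).
= 10172515119

10172515119


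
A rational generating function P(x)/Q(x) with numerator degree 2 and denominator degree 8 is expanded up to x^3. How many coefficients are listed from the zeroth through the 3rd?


Expanding up to x^3 gives the coefficients for x^0, x^1, ..., x^3.
That is 3 + 1 = 4 coefficients in total.

4


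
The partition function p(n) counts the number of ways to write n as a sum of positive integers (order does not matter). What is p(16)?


Using the generating function prod_{k>=1} 1/(1-x^k), we compute p(16).
By dynamic programming over parts 1 through 16:
p(16) = 231

231


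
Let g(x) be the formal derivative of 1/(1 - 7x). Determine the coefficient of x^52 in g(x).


Differentiate termwise: d/dx sum_{k>=0} 7^k x^k = sum_{k>=1} k 7^k x^(k-1) = sum_{j>=0} (j+1) 7^(j+1) x^j.
Equivalently, d/dx [1/(1 - 7x)] = 7/(1 - 7x)^2.
For j = 52: 53 * 7^53 = 53 * 616873509628062366290756156815389726793178407 = 32694296010287305413410076311215655520038455571.

32694296010287305413410076311215655520038455571


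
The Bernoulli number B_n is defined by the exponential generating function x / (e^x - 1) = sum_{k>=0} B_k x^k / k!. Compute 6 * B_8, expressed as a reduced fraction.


Bernoulli numbers can also be computed recursively via B_0 = 1 and sum_{j=0}^{m} C(m+1, j) B_j = 0 for m >= 1. Odd-index Bernoulli numbers vanish for k >= 3.
Computing B_8 = -1/30, so 6 * B_8 = 6 * -1/30 = -1/5.

-1/5


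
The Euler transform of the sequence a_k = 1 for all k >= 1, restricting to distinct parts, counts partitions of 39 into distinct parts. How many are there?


Partitions of 39 into distinct parts can be computed via generating function.
Product (1+x)(1+x^2)(1+x^3)...
The coefficient of x^39 = 982

982


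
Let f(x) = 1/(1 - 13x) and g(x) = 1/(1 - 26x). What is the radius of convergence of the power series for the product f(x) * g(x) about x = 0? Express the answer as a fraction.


The radius of 1/(1 - 13x) is 1/13 (nearest singularity at x = 1/13), and the radius of 1/(1 - 26x) is 1/26.
The product f(x)*g(x) = 1/((1 - 13x)(1 - 26x)) has singularities at both 1/13 and 1/26, so its radius of convergence is the distance to the nearest one:
min(1/13, 1/26) = 1/26.

1/26


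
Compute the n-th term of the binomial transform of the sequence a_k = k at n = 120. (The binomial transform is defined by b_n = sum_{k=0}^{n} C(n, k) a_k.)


With a_k = k, b_n = sum_{k=0}^{n} C(n, k) k. Using k * C(n, k) = n * C(n-1, k-1) gives b_n = n * sum_{k>=1} C(n-1, k-1) = n * 2^(n-1).
For n = 120: 120 * 2^119 = 120 * 664613997892457936451903530140172288 = 79753679747094952374228423616820674560.

79753679747094952374228423616820674560


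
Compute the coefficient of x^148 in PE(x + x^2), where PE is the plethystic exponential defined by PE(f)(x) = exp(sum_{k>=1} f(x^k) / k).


With f(x) = x + x^2, the exponent is sum_{k>=1} (x^k + x^(2k)) / k = -ln(1 - x) - ln(1 - x^2). Exponentiating:
PE(x + x^2) = 1 / ((1 - x)(1 - x^2)).
This is the generating function for partitions of n into parts of size 1 or 2. The number of 2's can be any j in 0..74, and the rest are 1's, so
[x^148] = floor(148/2) + 1 = 75.

75


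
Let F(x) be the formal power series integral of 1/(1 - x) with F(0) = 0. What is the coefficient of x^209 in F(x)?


1/(1 - x) = sum_{k>=0} x^k. Integrating termwise and using F(0) = 0 gives
F(x) = sum_{k>=0} x^(k+1) / (k+1) = sum_{m>=1} x^m / m = -ln(1 - x).
So the coefficient of x^209 is 1/209 = 1/209.

1/209


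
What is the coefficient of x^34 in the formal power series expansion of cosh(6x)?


The Maclaurin series is cosh(t) = sum_{m>=0} t^(2m) / (2m)!, so substituting t = 6x, only even powers of x are nonzero, with coefficient of x^(2m) equal to 6^(2m) / (2m)!.
For x^34 the coefficient is 6^34/34! = 286511799958070431838109696/295232799039604140847618609643520000000 = 4649045868/4790556007375654140625.

4649045868/4790556007375654140625


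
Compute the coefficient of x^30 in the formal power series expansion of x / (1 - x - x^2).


Let f(x) = sum_{k>=0} a_k x^k. Multiplying f(x) * (1 - x - x^2) = x and matching coefficients gives a_0 = 0, a_1 = 1, and a_k = a_{k-1} + a_{k-2} for k >= 2. These are the Fibonacci numbers F_k.
Iterating from F_0 = 0, F_1 = 1:
F_0=0, F_1=1, F_2=1, F_3=2, F_4=3, F_5=5, F_6=8, F_7=13, F_8=21, F_9=34, ...
F_30 = 832040.

832040


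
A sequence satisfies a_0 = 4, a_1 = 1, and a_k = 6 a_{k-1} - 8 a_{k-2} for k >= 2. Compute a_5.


The characteristic equation is t^2 - 6 t + 8 = 0, with roots r_1 = 4 and r_2 = 2 (so c_1 = r_1 + r_2, c_2 = -r_1 r_2 as required).
One can use the closed form a_n = A r_1^n + B r_2^n, but direct iteration is more reliable:
a_0 = 4, a_1 = 1, a_2 = -26, a_3 = -164, a_4 = -776, a_5 = -3344.
So a_5 = -3344.

-3344


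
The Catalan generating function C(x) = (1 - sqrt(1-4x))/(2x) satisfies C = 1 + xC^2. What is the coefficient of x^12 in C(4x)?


Substituting x -> 4x scales the n-th coefficient by 4^n, so [x^12] C(4x) = 4^12 * C_12.
C_12 = C(2*12, 12)/(13) = 2704156/13 = 208012.
So 4^12 * 208012 = 16777216 * 208012 = 3489862254592.

3489862254592


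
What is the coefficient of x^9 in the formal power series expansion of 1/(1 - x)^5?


The expansion 1/(1 - x)^r = sum_{k>=0} C(k + r - 1, r - 1) x^k follows from the multiset / negative-binomial theorem (or from repeated differentiation of the geometric series).
For r = 5 and k = 9:
C(13, 4) = 6227020800 / (24 * 362880) = 715.

715


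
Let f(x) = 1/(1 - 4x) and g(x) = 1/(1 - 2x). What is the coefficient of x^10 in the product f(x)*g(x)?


The coefficient of x^n in f*g is the Cauchy product: sum_{k=0}^{n} a^k * b^(n-k).
With a=4, b=2, n=10:
sum_{k=0}^{10} 4^k * 2^(10-k)
= 2096128

2096128


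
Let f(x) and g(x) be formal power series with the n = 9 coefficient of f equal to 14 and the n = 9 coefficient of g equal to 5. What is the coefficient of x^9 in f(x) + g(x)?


Addition of formal power series is termwise.
The coefficient of x^9 in f + g = 14 + 5
= 19

19


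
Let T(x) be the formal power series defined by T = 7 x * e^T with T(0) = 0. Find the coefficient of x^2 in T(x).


Apply the Lagrange inversion formula: if T = 7 x * phi(T) with phi(t) = e^t, then
[x^n] T = 7^n * (1/n) [t^(n-1)] phi(t)^n = 7^n * (1/n) [t^(n-1)] e^(n t) = 7^n * (1/n) * n^(n-1) / (n-1)! = 7^n * n^(n-1) / n!.
When c = 1 this is the Cayley count of rooted labeled trees on n vertices, divided by n!.
For n = 2: 7^2 * 2^1 / 2! = 49 * 2/2 = 49.

49


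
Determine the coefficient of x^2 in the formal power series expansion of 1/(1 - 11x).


The geometric series identity gives 1/(1 - c x) = sum_{k>=0} c^k x^k, so the coefficient of x^k is c^k.
Here c = 11 and k = 2.
Computing: 11^2 = 121

121


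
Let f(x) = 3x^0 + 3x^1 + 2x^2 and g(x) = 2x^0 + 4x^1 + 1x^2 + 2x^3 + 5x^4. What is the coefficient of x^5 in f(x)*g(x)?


Cauchy product at x^5:
3*5 + 2*2
= 19

19


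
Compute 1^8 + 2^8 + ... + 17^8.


This power sum has a closed form given by Faulhaber's formula
sum_{k=1}^{m} k^p = (1 / (p + 1)) * sum_{j=0}^{p} C(p + 1, j) B_j m^(p + 1 - j),
but for small m direct computation is fastest:
1 + 256 + 6561 + 65536 + 390625 + 1679616 + 5764801 + 16777216 + 43046721 + 100000000 + 214358881 + 429981696 + 815730721 + 1475789056 + 2562890625 + 4294967296 + 6975757441 = 16937207049.

16937207049


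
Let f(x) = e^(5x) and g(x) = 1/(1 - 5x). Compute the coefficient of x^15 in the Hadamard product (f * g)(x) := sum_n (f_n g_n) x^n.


Expanding: f_k = 5^k/k! (from e^(5x)) and g_k = 5^k (from 1/(1 - 5x)). So the Hadamard coefficient (f * g)_k = 5^k 5^k / k! = (25)^k / k!.
For k = 15: 25^15/15! = 931322574615478515625/1307674368000 = 7450580596923828125/10461394944.

7450580596923828125/10461394944


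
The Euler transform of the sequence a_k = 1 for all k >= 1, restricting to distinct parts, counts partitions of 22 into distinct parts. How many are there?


Partitions of 22 into distinct parts can be computed via generating function.
Product (1+x)(1+x^2)(1+x^3)...
The coefficient of x^22 = 89

89


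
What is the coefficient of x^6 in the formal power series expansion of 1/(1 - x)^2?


The negative binomial / multiset identity is
1/(1 - x)^r = sum_{k>=0} C(k + r - 1, r - 1) x^k.
Here r = 2 and k = 6, so the coefficient is
C(6 + 1, 1) = C(7, 1)
= 7

7


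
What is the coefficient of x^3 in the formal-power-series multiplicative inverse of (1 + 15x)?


The inverse is 1/(1 + 15x). Apply the geometric identity 1/(1 - y) = sum_{k>=0} y^k with y = -15x:
1/(1 + 15x) = sum_{k>=0} (-15)^k x^k.
So the coefficient of x^3 is (-15)^3 = -3375.

-3375


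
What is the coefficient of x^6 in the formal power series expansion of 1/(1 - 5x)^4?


The general identity 1/(1 - c x)^r = sum_{k>=0} c^k C(k + r - 1, r - 1) x^k follows by substituting y = c x into 1/(1 - y)^r = sum_{k>=0} C(k + r - 1, r - 1) y^k.
For c = 5, r = 4, k = 6:
5^6 * C(9, 3) = 15625 * 84 = 1312500.

1312500


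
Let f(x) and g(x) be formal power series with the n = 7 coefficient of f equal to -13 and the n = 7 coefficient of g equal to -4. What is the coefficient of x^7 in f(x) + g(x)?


Addition of formal power series is termwise.
The coefficient of x^7 in f + g = -13 + -4
= -17

-17


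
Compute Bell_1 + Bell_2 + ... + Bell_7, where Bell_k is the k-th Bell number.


Recall Bell_k counts set partitions of a k-set (with Bell_0 = 1 by convention).
Bell_1 through Bell_7: 1, 2, 5, 15, 52, 203, 877
Sum = 1 + 2 + 5 + 15 + 52 + 203 + 877 = 1155.

1155


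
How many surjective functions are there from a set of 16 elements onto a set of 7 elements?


By inclusion-exclusion on which target elements are missed, the number of surjections from an n-set onto a k-set is
surj(n, k) = sum_{j=0}^{k} (-1)^j C(k, j) (k - j)^n.
Equivalently surj(n, k) = k! * S(n, k), where S(n, k) is the Stirling number of the second kind.
For n = 16, k = 7:
S(16, 7) = 3281882604, so
surj = 7! * 3281882604 = 5040 * 3281882604 = 16540688324160.

16540688324160


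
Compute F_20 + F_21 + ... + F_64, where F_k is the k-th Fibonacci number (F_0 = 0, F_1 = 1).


Use the identity sum_{k=0}^{N} F_k = F_{N+2} - 1 (which follows from F_{k+2} - F_{k+1} = F_k). Then
sum_{k=20}^{64} F_k = (F_{66} - 1) - (F_{21} - 1) = F_{66} - F_{21}.
Computing: F_{66} = 27777890035288, F_{21} = 10946, so
Sum = 27777890035288 - 10946 = 27777890024342.

27777890024342


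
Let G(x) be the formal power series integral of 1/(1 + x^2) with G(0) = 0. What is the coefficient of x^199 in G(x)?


1/(1 + x^2) = sum_{j>=0} (-1)^j x^(2j). Integrating termwise with G(0) = 0:
G(x) = sum_{j>=0} (-1)^j x^(2j+1) / (2j+1) = arctan(x).
Only odd powers are nonzero. For x^199 write 199 = 2*99 + 1, giving
(-1)^99 / 199 = -1/199 = -1/199.

-1/199


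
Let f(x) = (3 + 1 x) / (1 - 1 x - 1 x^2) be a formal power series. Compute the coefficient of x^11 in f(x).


Write f(x) = sum_{k>=0} a_k x^k. Multiplying both sides by 1 - 1 x - 1 x^2 gives
(1 - 1 x - 1 x^2) sum_{k>=0} a_k x^k = 3 + 1 x.
Matching coefficients:
 x^0: a_0 = 3
 x^1: a_1 - 1 a_0 = 1  =>  a_1 = 1*3 + 1 = 4
 x^k (k >= 2): a_k = 1 a_{k-1} + 1 a_{k-2}.
Iterating: a_2 = 7, a_3 = 11, a_4 = 18, a_5 = 29, a_6 = 47, a_7 = 76, a_8 = 123, a_9 = 199, a_10 = 322, a_11 = 521.
So the coefficient of x^11 is 521.

521


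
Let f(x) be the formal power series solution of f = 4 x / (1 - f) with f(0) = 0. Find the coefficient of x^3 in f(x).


Apply Lagrange inversion: f = 4 x * phi(f) with phi(t) = 1/(1 - t), so
[x^n] f = 4^n * (1/n) [t^(n-1)] phi(t)^n = 4^n * (1/n) [t^(n-1)] (1 - t)^(-n) = 4^n * (1/n) C(2n - 2, n - 1) = 4^n * C_{n-1}.
For n = 3: C_2 = C(4, 2) / 3 = 6/3 = 2.
With the 4^3 = 64 factor, the coefficient is 64 * 2 = 128.

128


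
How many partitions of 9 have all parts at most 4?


Using the generating function (1-x)^(-1)(1-x^2)^(-1)...(1-x^4)^(-1),
the coefficient of x^9 counts these restricted partitions.
Result = 18

18


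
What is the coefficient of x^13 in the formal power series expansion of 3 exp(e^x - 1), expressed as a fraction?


exp(e^x - 1) is the exponential generating function for the Bell numbers Bell_k: exp(e^x - 1) = sum_{k>=0} Bell_k x^k / k!.
So the coefficient of x^13 in 3 exp(e^x - 1) is 3 Bell_13 / 13!.
Computing: Bell_13 = 27644437 and 13! = 6227020800, giving
3 * 27644437/6227020800 = 27644437/2075673600.

27644437/2075673600


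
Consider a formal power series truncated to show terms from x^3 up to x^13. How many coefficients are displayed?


From x^3 to x^13 inclusive, the count is 13 - 3 + 1 = 11.

11


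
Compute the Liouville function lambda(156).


The Liouville function is lambda(k) = (-1)^Omega(k), where Omega(k) counts the prime factors of k with multiplicity.
Factoring: 156 = 2 * 2 * 3 * 13, so Omega(156) = 4.
lambda(156) = (-1)^4 = 1.

1
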